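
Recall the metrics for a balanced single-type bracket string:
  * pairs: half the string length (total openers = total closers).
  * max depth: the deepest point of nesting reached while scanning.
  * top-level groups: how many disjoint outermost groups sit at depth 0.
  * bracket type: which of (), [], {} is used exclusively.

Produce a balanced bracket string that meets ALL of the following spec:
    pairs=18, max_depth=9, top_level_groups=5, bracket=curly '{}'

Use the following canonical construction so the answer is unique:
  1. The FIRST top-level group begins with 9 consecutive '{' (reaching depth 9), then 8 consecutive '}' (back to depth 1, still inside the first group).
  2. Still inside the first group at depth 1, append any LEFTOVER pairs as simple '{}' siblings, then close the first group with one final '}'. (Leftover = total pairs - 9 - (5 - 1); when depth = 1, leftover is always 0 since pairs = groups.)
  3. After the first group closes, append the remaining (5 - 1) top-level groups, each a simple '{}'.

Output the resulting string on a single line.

Answer: {{{{{{{{{}}}}}}}}{}{}{}{}{}}{}{}{}{}

Derivation:
Spec: pairs=18 depth=9 groups=5
Leftover pairs = 18 - 9 - (5-1) = 5
First group: deep chain of depth 9 + 5 sibling pairs
Remaining 4 groups: simple '{}' each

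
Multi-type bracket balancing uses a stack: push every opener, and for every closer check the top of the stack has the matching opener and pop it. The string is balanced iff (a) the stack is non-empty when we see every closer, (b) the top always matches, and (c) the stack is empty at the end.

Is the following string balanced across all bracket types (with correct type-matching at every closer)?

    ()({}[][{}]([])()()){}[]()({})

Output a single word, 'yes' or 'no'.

pos 0: push '('; stack = (
pos 1: ')' matches '('; pop; stack = (empty)
pos 2: push '('; stack = (
pos 3: push '{'; stack = ({
pos 4: '}' matches '{'; pop; stack = (
pos 5: push '['; stack = ([
pos 6: ']' matches '['; pop; stack = (
pos 7: push '['; stack = ([
pos 8: push '{'; stack = ([{
pos 9: '}' matches '{'; pop; stack = ([
pos 10: ']' matches '['; pop; stack = (
pos 11: push '('; stack = ((
pos 12: push '['; stack = (([
pos 13: ']' matches '['; pop; stack = ((
pos 14: ')' matches '('; pop; stack = (
pos 15: push '('; stack = ((
pos 16: ')' matches '('; pop; stack = (
pos 17: push '('; stack = ((
pos 18: ')' matches '('; pop; stack = (
pos 19: ')' matches '('; pop; stack = (empty)
pos 20: push '{'; stack = {
pos 21: '}' matches '{'; pop; stack = (empty)
pos 22: push '['; stack = [
pos 23: ']' matches '['; pop; stack = (empty)
pos 24: push '('; stack = (
pos 25: ')' matches '('; pop; stack = (empty)
pos 26: push '('; stack = (
pos 27: push '{'; stack = ({
pos 28: '}' matches '{'; pop; stack = (
pos 29: ')' matches '('; pop; stack = (empty)
end: stack empty → VALID
Verdict: properly nested → yes

Answer: yes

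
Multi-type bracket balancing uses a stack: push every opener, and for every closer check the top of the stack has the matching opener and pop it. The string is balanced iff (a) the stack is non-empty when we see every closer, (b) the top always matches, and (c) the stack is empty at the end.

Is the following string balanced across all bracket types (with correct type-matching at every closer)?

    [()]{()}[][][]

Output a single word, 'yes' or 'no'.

pos 0: push '['; stack = [
pos 1: push '('; stack = [(
pos 2: ')' matches '('; pop; stack = [
pos 3: ']' matches '['; pop; stack = (empty)
pos 4: push '{'; stack = {
pos 5: push '('; stack = {(
pos 6: ')' matches '('; pop; stack = {
pos 7: '}' matches '{'; pop; stack = (empty)
pos 8: push '['; stack = [
pos 9: ']' matches '['; pop; stack = (empty)
pos 10: push '['; stack = [
pos 11: ']' matches '['; pop; stack = (empty)
pos 12: push '['; stack = [
pos 13: ']' matches '['; pop; stack = (empty)
end: stack empty → VALID
Verdict: properly nested → yes

Answer: yes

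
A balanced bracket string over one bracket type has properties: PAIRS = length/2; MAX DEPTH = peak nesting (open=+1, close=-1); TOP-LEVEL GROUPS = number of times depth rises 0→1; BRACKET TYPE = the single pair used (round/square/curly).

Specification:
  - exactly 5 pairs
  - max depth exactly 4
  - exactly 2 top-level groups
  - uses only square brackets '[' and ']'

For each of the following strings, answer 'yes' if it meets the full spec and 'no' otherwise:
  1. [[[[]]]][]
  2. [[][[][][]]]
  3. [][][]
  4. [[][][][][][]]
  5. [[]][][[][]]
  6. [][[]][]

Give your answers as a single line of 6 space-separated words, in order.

String 1 '[[[[]]]][]': depth seq [1 2 3 4 3 2 1 0 1 0]
  -> pairs=5 depth=4 groups=2 -> yes
String 2 '[[][[][][]]]': depth seq [1 2 1 2 3 2 3 2 3 2 1 0]
  -> pairs=6 depth=3 groups=1 -> no
String 3 '[][][]': depth seq [1 0 1 0 1 0]
  -> pairs=3 depth=1 groups=3 -> no
String 4 '[[][][][][][]]': depth seq [1 2 1 2 1 2 1 2 1 2 1 2 1 0]
  -> pairs=7 depth=2 groups=1 -> no
String 5 '[[]][][[][]]': depth seq [1 2 1 0 1 0 1 2 1 2 1 0]
  -> pairs=6 depth=2 groups=3 -> no
String 6 '[][[]][]': depth seq [1 0 1 2 1 0 1 0]
  -> pairs=4 depth=2 groups=3 -> no

Answer: yes no no no no no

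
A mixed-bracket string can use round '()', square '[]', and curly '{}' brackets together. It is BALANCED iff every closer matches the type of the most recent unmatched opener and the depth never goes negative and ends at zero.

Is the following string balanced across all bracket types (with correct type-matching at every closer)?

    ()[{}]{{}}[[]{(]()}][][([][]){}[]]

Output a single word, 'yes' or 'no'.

pos 0: push '('; stack = (
pos 1: ')' matches '('; pop; stack = (empty)
pos 2: push '['; stack = [
pos 3: push '{'; stack = [{
pos 4: '}' matches '{'; pop; stack = [
pos 5: ']' matches '['; pop; stack = (empty)
pos 6: push '{'; stack = {
pos 7: push '{'; stack = {{
pos 8: '}' matches '{'; pop; stack = {
pos 9: '}' matches '{'; pop; stack = (empty)
pos 10: push '['; stack = [
pos 11: push '['; stack = [[
pos 12: ']' matches '['; pop; stack = [
pos 13: push '{'; stack = [{
pos 14: push '('; stack = [{(
pos 15: saw closer ']' but top of stack is '(' (expected ')') → INVALID
Verdict: type mismatch at position 15: ']' closes '(' → no

Answer: no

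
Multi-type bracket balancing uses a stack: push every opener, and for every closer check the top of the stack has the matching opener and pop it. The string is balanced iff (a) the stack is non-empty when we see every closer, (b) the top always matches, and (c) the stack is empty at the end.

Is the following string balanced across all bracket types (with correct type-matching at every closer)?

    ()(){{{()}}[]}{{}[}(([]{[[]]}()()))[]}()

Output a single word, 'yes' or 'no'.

Answer: no

Derivation:
pos 0: push '('; stack = (
pos 1: ')' matches '('; pop; stack = (empty)
pos 2: push '('; stack = (
pos 3: ')' matches '('; pop; stack = (empty)
pos 4: push '{'; stack = {
pos 5: push '{'; stack = {{
pos 6: push '{'; stack = {{{
pos 7: push '('; stack = {{{(
pos 8: ')' matches '('; pop; stack = {{{
pos 9: '}' matches '{'; pop; stack = {{
pos 10: '}' matches '{'; pop; stack = {
pos 11: push '['; stack = {[
pos 12: ']' matches '['; pop; stack = {
pos 13: '}' matches '{'; pop; stack = (empty)
pos 14: push '{'; stack = {
pos 15: push '{'; stack = {{
pos 16: '}' matches '{'; pop; stack = {
pos 17: push '['; stack = {[
pos 18: saw closer '}' but top of stack is '[' (expected ']') → INVALID
Verdict: type mismatch at position 18: '}' closes '[' → no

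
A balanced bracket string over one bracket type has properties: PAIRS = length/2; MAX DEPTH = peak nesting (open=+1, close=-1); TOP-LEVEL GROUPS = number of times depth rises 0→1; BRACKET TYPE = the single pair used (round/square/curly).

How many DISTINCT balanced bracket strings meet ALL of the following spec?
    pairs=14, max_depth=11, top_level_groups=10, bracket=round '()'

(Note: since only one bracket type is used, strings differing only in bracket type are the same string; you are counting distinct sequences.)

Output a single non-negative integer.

Answer: 0

Derivation:
Spec: pairs=14 depth=11 groups=10
Count(depth <= 11) = 1700
Count(depth <= 10) = 1700
Count(depth == 11) = 1700 - 1700 = 0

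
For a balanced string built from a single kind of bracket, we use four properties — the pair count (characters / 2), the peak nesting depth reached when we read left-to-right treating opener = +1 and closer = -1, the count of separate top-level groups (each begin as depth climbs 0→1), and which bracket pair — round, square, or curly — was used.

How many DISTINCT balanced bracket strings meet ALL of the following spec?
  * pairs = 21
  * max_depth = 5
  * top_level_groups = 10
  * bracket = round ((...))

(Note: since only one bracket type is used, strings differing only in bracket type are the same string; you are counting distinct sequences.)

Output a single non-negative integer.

Answer: 8851650

Derivation:
Spec: pairs=21 depth=5 groups=10
Count(depth <= 5) = 36042160
Count(depth <= 4) = 27190510
Count(depth == 5) = 36042160 - 27190510 = 8851650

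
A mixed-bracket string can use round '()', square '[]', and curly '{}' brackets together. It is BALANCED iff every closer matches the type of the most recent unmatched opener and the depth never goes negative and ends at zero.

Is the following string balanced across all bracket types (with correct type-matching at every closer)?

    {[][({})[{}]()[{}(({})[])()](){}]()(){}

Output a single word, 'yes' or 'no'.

Answer: no

Derivation:
pos 0: push '{'; stack = {
pos 1: push '['; stack = {[
pos 2: ']' matches '['; pop; stack = {
pos 3: push '['; stack = {[
pos 4: push '('; stack = {[(
pos 5: push '{'; stack = {[({
pos 6: '}' matches '{'; pop; stack = {[(
pos 7: ')' matches '('; pop; stack = {[
pos 8: push '['; stack = {[[
pos 9: push '{'; stack = {[[{
pos 10: '}' matches '{'; pop; stack = {[[
pos 11: ']' matches '['; pop; stack = {[
pos 12: push '('; stack = {[(
pos 13: ')' matches '('; pop; stack = {[
pos 14: push '['; stack = {[[
pos 15: push '{'; stack = {[[{
pos 16: '}' matches '{'; pop; stack = {[[
pos 17: push '('; stack = {[[(
pos 18: push '('; stack = {[[((
pos 19: push '{'; stack = {[[(({
pos 20: '}' matches '{'; pop; stack = {[[((
pos 21: ')' matches '('; pop; stack = {[[(
pos 22: push '['; stack = {[[([
pos 23: ']' matches '['; pop; stack = {[[(
pos 24: ')' matches '('; pop; stack = {[[
pos 25: push '('; stack = {[[(
pos 26: ')' matches '('; pop; stack = {[[
pos 27: ']' matches '['; pop; stack = {[
pos 28: push '('; stack = {[(
pos 29: ')' matches '('; pop; stack = {[
pos 30: push '{'; stack = {[{
pos 31: '}' matches '{'; pop; stack = {[
pos 32: ']' matches '['; pop; stack = {
pos 33: push '('; stack = {(
pos 34: ')' matches '('; pop; stack = {
pos 35: push '('; stack = {(
pos 36: ')' matches '('; pop; stack = {
pos 37: push '{'; stack = {{
pos 38: '}' matches '{'; pop; stack = {
end: stack still non-empty ({) → INVALID
Verdict: unclosed openers at end: { → no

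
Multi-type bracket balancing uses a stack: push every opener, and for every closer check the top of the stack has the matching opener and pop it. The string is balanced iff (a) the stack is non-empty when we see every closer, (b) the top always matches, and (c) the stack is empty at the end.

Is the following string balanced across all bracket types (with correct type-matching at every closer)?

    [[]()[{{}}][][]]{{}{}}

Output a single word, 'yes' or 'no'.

pos 0: push '['; stack = [
pos 1: push '['; stack = [[
pos 2: ']' matches '['; pop; stack = [
pos 3: push '('; stack = [(
pos 4: ')' matches '('; pop; stack = [
pos 5: push '['; stack = [[
pos 6: push '{'; stack = [[{
pos 7: push '{'; stack = [[{{
pos 8: '}' matches '{'; pop; stack = [[{
pos 9: '}' matches '{'; pop; stack = [[
pos 10: ']' matches '['; pop; stack = [
pos 11: push '['; stack = [[
pos 12: ']' matches '['; pop; stack = [
pos 13: push '['; stack = [[
pos 14: ']' matches '['; pop; stack = [
pos 15: ']' matches '['; pop; stack = (empty)
pos 16: push '{'; stack = {
pos 17: push '{'; stack = {{
pos 18: '}' matches '{'; pop; stack = {
pos 19: push '{'; stack = {{
pos 20: '}' matches '{'; pop; stack = {
pos 21: '}' matches '{'; pop; stack = (empty)
end: stack empty → VALID
Verdict: properly nested → yes

Answer: yes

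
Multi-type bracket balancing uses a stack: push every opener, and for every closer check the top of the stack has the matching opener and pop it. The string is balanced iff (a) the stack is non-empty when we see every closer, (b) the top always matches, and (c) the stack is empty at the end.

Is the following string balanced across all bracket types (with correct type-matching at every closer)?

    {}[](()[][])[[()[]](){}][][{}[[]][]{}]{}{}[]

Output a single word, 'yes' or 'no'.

Answer: yes

Derivation:
pos 0: push '{'; stack = {
pos 1: '}' matches '{'; pop; stack = (empty)
pos 2: push '['; stack = [
pos 3: ']' matches '['; pop; stack = (empty)
pos 4: push '('; stack = (
pos 5: push '('; stack = ((
pos 6: ')' matches '('; pop; stack = (
pos 7: push '['; stack = ([
pos 8: ']' matches '['; pop; stack = (
pos 9: push '['; stack = ([
pos 10: ']' matches '['; pop; stack = (
pos 11: ')' matches '('; pop; stack = (empty)
pos 12: push '['; stack = [
pos 13: push '['; stack = [[
pos 14: push '('; stack = [[(
pos 15: ')' matches '('; pop; stack = [[
pos 16: push '['; stack = [[[
pos 17: ']' matches '['; pop; stack = [[
pos 18: ']' matches '['; pop; stack = [
pos 19: push '('; stack = [(
pos 20: ')' matches '('; pop; stack = [
pos 21: push '{'; stack = [{
pos 22: '}' matches '{'; pop; stack = [
pos 23: ']' matches '['; pop; stack = (empty)
pos 24: push '['; stack = [
pos 25: ']' matches '['; pop; stack = (empty)
pos 26: push '['; stack = [
pos 27: push '{'; stack = [{
pos 28: '}' matches '{'; pop; stack = [
pos 29: push '['; stack = [[
pos 30: push '['; stack = [[[
pos 31: ']' matches '['; pop; stack = [[
pos 32: ']' matches '['; pop; stack = [
pos 33: push '['; stack = [[
pos 34: ']' matches '['; pop; stack = [
pos 35: push '{'; stack = [{
pos 36: '}' matches '{'; pop; stack = [
pos 37: ']' matches '['; pop; stack = (empty)
pos 38: push '{'; stack = {
pos 39: '}' matches '{'; pop; stack = (empty)
pos 40: push '{'; stack = {
pos 41: '}' matches '{'; pop; stack = (empty)
pos 42: push '['; stack = [
pos 43: ']' matches '['; pop; stack = (empty)
end: stack empty → VALID
Verdict: properly nested → yes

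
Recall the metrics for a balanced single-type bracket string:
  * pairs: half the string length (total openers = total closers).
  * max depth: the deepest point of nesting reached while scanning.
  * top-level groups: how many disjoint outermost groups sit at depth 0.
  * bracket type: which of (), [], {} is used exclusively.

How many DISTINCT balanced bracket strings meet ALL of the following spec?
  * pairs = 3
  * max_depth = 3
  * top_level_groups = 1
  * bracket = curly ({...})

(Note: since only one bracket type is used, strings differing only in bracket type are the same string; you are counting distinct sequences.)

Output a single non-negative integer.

Answer: 1

Derivation:
Spec: pairs=3 depth=3 groups=1
Count(depth <= 3) = 2
Count(depth <= 2) = 1
Count(depth == 3) = 2 - 1 = 1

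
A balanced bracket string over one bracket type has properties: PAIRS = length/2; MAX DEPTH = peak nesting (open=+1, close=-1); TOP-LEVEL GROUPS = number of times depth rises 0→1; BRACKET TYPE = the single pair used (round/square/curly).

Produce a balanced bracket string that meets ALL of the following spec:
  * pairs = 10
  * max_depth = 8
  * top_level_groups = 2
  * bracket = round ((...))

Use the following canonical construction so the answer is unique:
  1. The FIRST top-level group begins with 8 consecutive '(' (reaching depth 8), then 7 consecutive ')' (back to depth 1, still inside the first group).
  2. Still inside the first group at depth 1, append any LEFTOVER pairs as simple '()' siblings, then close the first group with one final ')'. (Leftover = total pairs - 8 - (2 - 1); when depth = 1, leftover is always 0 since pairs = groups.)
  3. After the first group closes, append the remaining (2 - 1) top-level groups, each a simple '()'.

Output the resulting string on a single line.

Spec: pairs=10 depth=8 groups=2
Leftover pairs = 10 - 8 - (2-1) = 1
First group: deep chain of depth 8 + 1 sibling pairs
Remaining 1 groups: simple '()' each

Answer: (((((((()))))))())()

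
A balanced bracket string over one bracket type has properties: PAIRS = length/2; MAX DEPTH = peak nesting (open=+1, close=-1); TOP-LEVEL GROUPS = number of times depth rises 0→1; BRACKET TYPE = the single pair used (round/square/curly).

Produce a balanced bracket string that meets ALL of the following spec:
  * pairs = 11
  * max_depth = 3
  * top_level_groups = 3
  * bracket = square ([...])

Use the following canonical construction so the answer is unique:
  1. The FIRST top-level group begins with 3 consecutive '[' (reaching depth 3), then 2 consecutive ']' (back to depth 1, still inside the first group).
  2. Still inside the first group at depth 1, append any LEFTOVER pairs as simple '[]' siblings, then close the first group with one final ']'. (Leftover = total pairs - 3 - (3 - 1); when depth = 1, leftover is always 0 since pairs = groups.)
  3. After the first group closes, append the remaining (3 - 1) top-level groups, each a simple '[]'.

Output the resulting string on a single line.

Answer: [[[]][][][][][][]][][]

Derivation:
Spec: pairs=11 depth=3 groups=3
Leftover pairs = 11 - 3 - (3-1) = 6
First group: deep chain of depth 3 + 6 sibling pairs
Remaining 2 groups: simple '[]' each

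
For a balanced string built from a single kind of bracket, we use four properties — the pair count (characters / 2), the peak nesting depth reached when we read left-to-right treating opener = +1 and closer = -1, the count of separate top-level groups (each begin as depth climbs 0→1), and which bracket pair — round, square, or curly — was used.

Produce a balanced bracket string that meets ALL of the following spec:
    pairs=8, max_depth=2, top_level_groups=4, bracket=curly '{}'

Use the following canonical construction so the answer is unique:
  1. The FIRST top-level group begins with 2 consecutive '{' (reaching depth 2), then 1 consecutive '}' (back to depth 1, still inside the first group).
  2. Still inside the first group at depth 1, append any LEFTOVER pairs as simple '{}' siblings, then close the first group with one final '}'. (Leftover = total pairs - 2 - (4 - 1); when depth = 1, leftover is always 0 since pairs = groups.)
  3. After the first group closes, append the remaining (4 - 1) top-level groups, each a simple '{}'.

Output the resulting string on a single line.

Answer: {{}{}{}{}}{}{}{}

Derivation:
Spec: pairs=8 depth=2 groups=4
Leftover pairs = 8 - 2 - (4-1) = 3
First group: deep chain of depth 2 + 3 sibling pairs
Remaining 3 groups: simple '{}' each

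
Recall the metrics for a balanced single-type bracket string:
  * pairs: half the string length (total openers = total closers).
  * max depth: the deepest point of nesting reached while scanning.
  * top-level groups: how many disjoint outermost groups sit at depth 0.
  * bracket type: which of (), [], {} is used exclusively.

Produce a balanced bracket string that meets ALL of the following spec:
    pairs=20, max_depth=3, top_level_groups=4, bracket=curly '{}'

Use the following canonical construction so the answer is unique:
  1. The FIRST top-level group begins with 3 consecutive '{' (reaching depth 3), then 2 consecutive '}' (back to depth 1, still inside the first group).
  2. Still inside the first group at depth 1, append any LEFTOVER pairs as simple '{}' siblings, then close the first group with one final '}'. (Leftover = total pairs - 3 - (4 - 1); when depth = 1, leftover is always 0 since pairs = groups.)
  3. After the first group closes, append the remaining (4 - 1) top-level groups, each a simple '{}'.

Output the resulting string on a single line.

Answer: {{{}}{}{}{}{}{}{}{}{}{}{}{}{}{}{}}{}{}{}

Derivation:
Spec: pairs=20 depth=3 groups=4
Leftover pairs = 20 - 3 - (4-1) = 14
First group: deep chain of depth 3 + 14 sibling pairs
Remaining 3 groups: simple '{}' each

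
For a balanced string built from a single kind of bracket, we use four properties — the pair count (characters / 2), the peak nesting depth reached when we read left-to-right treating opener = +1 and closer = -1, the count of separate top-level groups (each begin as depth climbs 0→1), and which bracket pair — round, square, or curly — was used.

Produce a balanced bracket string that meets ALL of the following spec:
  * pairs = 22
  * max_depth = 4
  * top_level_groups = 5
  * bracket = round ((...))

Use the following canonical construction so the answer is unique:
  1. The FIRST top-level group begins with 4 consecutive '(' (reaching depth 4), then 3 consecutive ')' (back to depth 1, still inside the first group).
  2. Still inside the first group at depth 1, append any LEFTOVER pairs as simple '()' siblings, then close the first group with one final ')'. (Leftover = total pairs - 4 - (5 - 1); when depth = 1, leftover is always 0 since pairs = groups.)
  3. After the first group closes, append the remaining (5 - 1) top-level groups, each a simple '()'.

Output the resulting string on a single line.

Answer: (((()))()()()()()()()()()()()()()())()()()()

Derivation:
Spec: pairs=22 depth=4 groups=5
Leftover pairs = 22 - 4 - (5-1) = 14
First group: deep chain of depth 4 + 14 sibling pairs
Remaining 4 groups: simple '()' each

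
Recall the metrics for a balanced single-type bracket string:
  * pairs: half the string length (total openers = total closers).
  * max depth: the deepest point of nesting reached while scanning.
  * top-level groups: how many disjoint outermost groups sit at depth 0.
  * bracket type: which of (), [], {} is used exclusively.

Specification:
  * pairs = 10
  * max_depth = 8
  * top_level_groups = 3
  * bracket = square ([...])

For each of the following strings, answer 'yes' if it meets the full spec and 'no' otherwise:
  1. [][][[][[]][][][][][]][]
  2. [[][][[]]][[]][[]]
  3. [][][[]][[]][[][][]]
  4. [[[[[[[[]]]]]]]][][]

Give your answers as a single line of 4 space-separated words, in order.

String 1 '[][][[][[]][][][][][]][]': depth seq [1 0 1 0 1 2 1 2 3 2 1 2 1 2 1 2 1 2 1 2 1 0 1 0]
  -> pairs=12 depth=3 groups=4 -> no
String 2 '[[][][[]]][[]][[]]': depth seq [1 2 1 2 1 2 3 2 1 0 1 2 1 0 1 2 1 0]
  -> pairs=9 depth=3 groups=3 -> no
String 3 '[][][[]][[]][[][][]]': depth seq [1 0 1 0 1 2 1 0 1 2 1 0 1 2 1 2 1 2 1 0]
  -> pairs=10 depth=2 groups=5 -> no
String 4 '[[[[[[[[]]]]]]]][][]': depth seq [1 2 3 4 5 6 7 8 7 6 5 4 3 2 1 0 1 0 1 0]
  -> pairs=10 depth=8 groups=3 -> yes

Answer: no no no yes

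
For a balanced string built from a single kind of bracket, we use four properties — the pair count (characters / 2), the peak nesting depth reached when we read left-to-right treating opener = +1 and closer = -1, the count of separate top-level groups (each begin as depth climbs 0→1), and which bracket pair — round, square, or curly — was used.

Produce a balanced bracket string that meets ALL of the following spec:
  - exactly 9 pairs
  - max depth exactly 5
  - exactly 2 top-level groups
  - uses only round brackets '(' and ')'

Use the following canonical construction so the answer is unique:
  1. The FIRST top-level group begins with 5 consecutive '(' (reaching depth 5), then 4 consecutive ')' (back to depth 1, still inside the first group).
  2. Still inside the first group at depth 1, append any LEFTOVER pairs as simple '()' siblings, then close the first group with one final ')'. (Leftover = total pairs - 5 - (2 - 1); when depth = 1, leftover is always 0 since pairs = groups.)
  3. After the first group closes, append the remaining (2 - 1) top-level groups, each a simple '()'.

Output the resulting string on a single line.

Answer: ((((())))()()())()

Derivation:
Spec: pairs=9 depth=5 groups=2
Leftover pairs = 9 - 5 - (2-1) = 3
First group: deep chain of depth 5 + 3 sibling pairs
Remaining 1 groups: simple '()' each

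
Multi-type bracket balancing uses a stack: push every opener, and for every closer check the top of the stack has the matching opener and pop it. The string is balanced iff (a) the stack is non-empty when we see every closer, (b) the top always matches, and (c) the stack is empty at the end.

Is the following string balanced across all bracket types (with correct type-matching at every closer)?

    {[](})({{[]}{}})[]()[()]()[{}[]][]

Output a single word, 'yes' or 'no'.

pos 0: push '{'; stack = {
pos 1: push '['; stack = {[
pos 2: ']' matches '['; pop; stack = {
pos 3: push '('; stack = {(
pos 4: saw closer '}' but top of stack is '(' (expected ')') → INVALID
Verdict: type mismatch at position 4: '}' closes '(' → no

Answer: no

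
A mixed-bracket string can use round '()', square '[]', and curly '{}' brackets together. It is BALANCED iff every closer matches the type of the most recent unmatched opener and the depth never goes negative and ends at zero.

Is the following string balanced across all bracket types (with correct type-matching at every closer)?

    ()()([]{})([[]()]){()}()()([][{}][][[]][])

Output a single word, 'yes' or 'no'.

pos 0: push '('; stack = (
pos 1: ')' matches '('; pop; stack = (empty)
pos 2: push '('; stack = (
pos 3: ')' matches '('; pop; stack = (empty)
pos 4: push '('; stack = (
pos 5: push '['; stack = ([
pos 6: ']' matches '['; pop; stack = (
pos 7: push '{'; stack = ({
pos 8: '}' matches '{'; pop; stack = (
pos 9: ')' matches '('; pop; stack = (empty)
pos 10: push '('; stack = (
pos 11: push '['; stack = ([
pos 12: push '['; stack = ([[
pos 13: ']' matches '['; pop; stack = ([
pos 14: push '('; stack = ([(
pos 15: ')' matches '('; pop; stack = ([
pos 16: ']' matches '['; pop; stack = (
pos 17: ')' matches '('; pop; stack = (empty)
pos 18: push '{'; stack = {
pos 19: push '('; stack = {(
pos 20: ')' matches '('; pop; stack = {
pos 21: '}' matches '{'; pop; stack = (empty)
pos 22: push '('; stack = (
pos 23: ')' matches '('; pop; stack = (empty)
pos 24: push '('; stack = (
pos 25: ')' matches '('; pop; stack = (empty)
pos 26: push '('; stack = (
pos 27: push '['; stack = ([
pos 28: ']' matches '['; pop; stack = (
pos 29: push '['; stack = ([
pos 30: push '{'; stack = ([{
pos 31: '}' matches '{'; pop; stack = ([
pos 32: ']' matches '['; pop; stack = (
pos 33: push '['; stack = ([
pos 34: ']' matches '['; pop; stack = (
pos 35: push '['; stack = ([
pos 36: push '['; stack = ([[
pos 37: ']' matches '['; pop; stack = ([
pos 38: ']' matches '['; pop; stack = (
pos 39: push '['; stack = ([
pos 40: ']' matches '['; pop; stack = (
pos 41: ')' matches '('; pop; stack = (empty)
end: stack empty → VALID
Verdict: properly nested → yes

Answer: yes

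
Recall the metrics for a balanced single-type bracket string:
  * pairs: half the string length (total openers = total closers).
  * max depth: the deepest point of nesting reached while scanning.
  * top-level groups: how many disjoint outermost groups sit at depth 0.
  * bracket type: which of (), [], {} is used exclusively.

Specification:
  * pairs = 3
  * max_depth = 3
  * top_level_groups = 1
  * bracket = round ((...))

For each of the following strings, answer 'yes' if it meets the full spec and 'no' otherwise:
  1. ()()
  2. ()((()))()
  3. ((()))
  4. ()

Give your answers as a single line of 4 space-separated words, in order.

String 1 '()()': depth seq [1 0 1 0]
  -> pairs=2 depth=1 groups=2 -> no
String 2 '()((()))()': depth seq [1 0 1 2 3 2 1 0 1 0]
  -> pairs=5 depth=3 groups=3 -> no
String 3 '((()))': depth seq [1 2 3 2 1 0]
  -> pairs=3 depth=3 groups=1 -> yes
String 4 '()': depth seq [1 0]
  -> pairs=1 depth=1 groups=1 -> no

Answer: no no yes no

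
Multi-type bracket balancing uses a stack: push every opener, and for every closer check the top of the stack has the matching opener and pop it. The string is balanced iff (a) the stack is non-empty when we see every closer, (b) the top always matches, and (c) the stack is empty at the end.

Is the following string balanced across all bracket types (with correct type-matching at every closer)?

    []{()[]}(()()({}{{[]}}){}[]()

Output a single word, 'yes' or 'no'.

pos 0: push '['; stack = [
pos 1: ']' matches '['; pop; stack = (empty)
pos 2: push '{'; stack = {
pos 3: push '('; stack = {(
pos 4: ')' matches '('; pop; stack = {
pos 5: push '['; stack = {[
pos 6: ']' matches '['; pop; stack = {
pos 7: '}' matches '{'; pop; stack = (empty)
pos 8: push '('; stack = (
pos 9: push '('; stack = ((
pos 10: ')' matches '('; pop; stack = (
pos 11: push '('; stack = ((
pos 12: ')' matches '('; pop; stack = (
pos 13: push '('; stack = ((
pos 14: push '{'; stack = (({
pos 15: '}' matches '{'; pop; stack = ((
pos 16: push '{'; stack = (({
pos 17: push '{'; stack = (({{
pos 18: push '['; stack = (({{[
pos 19: ']' matches '['; pop; stack = (({{
pos 20: '}' matches '{'; pop; stack = (({
pos 21: '}' matches '{'; pop; stack = ((
pos 22: ')' matches '('; pop; stack = (
pos 23: push '{'; stack = ({
pos 24: '}' matches '{'; pop; stack = (
pos 25: push '['; stack = ([
pos 26: ']' matches '['; pop; stack = (
pos 27: push '('; stack = ((
pos 28: ')' matches '('; pop; stack = (
end: stack still non-empty (() → INVALID
Verdict: unclosed openers at end: ( → no

Answer: no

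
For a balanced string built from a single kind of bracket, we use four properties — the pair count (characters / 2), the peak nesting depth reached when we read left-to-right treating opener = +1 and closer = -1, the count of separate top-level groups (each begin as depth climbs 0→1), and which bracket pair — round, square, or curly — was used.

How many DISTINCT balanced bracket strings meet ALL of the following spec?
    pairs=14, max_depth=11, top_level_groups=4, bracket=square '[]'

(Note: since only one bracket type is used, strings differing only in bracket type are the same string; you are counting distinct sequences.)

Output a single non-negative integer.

Spec: pairs=14 depth=11 groups=4
Count(depth <= 11) = 326876
Count(depth <= 10) = 326872
Count(depth == 11) = 326876 - 326872 = 4

Answer: 4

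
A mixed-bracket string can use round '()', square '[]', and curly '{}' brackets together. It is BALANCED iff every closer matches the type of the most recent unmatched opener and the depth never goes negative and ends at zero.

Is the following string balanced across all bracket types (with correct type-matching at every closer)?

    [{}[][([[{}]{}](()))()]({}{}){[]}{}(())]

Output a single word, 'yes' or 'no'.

Answer: yes

Derivation:
pos 0: push '['; stack = [
pos 1: push '{'; stack = [{
pos 2: '}' matches '{'; pop; stack = [
pos 3: push '['; stack = [[
pos 4: ']' matches '['; pop; stack = [
pos 5: push '['; stack = [[
pos 6: push '('; stack = [[(
pos 7: push '['; stack = [[([
pos 8: push '['; stack = [[([[
pos 9: push '{'; stack = [[([[{
pos 10: '}' matches '{'; pop; stack = [[([[
pos 11: ']' matches '['; pop; stack = [[([
pos 12: push '{'; stack = [[([{
pos 13: '}' matches '{'; pop; stack = [[([
pos 14: ']' matches '['; pop; stack = [[(
pos 15: push '('; stack = [[((
pos 16: push '('; stack = [[(((
pos 17: ')' matches '('; pop; stack = [[((
pos 18: ')' matches '('; pop; stack = [[(
pos 19: ')' matches '('; pop; stack = [[
pos 20: push '('; stack = [[(
pos 21: ')' matches '('; pop; stack = [[
pos 22: ']' matches '['; pop; stack = [
pos 23: push '('; stack = [(
pos 24: push '{'; stack = [({
pos 25: '}' matches '{'; pop; stack = [(
pos 26: push '{'; stack = [({
pos 27: '}' matches '{'; pop; stack = [(
pos 28: ')' matches '('; pop; stack = [
pos 29: push '{'; stack = [{
pos 30: push '['; stack = [{[
pos 31: ']' matches '['; pop; stack = [{
pos 32: '}' matches '{'; pop; stack = [
pos 33: push '{'; stack = [{
pos 34: '}' matches '{'; pop; stack = [
pos 35: push '('; stack = [(
pos 36: push '('; stack = [((
pos 37: ')' matches '('; pop; stack = [(
pos 38: ')' matches '('; pop; stack = [
pos 39: ']' matches '['; pop; stack = (empty)
end: stack empty → VALID
Verdict: properly nested → yes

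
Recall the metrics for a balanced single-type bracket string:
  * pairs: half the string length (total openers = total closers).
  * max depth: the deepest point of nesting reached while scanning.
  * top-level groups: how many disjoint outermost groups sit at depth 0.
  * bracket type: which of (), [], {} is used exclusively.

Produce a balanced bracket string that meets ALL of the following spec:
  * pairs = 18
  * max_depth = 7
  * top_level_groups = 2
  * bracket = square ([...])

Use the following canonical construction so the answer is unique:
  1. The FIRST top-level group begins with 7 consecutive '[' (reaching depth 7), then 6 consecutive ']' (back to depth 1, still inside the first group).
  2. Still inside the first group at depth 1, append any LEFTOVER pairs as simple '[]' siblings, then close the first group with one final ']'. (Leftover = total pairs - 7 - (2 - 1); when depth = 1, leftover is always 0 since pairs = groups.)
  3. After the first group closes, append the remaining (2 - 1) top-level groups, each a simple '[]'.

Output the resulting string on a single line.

Answer: [[[[[[[]]]]]][][][][][][][][][][]][]

Derivation:
Spec: pairs=18 depth=7 groups=2
Leftover pairs = 18 - 7 - (2-1) = 10
First group: deep chain of depth 7 + 10 sibling pairs
Remaining 1 groups: simple '[]' each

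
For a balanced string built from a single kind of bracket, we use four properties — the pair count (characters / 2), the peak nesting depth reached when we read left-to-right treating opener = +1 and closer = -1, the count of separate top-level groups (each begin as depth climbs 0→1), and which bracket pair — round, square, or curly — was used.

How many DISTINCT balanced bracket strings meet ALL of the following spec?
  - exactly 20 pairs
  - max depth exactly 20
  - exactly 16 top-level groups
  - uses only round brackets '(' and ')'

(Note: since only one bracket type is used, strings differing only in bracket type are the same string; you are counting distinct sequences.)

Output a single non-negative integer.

Answer: 0

Derivation:
Spec: pairs=20 depth=20 groups=16
Count(depth <= 20) = 7084
Count(depth <= 19) = 7084
Count(depth == 20) = 7084 - 7084 = 0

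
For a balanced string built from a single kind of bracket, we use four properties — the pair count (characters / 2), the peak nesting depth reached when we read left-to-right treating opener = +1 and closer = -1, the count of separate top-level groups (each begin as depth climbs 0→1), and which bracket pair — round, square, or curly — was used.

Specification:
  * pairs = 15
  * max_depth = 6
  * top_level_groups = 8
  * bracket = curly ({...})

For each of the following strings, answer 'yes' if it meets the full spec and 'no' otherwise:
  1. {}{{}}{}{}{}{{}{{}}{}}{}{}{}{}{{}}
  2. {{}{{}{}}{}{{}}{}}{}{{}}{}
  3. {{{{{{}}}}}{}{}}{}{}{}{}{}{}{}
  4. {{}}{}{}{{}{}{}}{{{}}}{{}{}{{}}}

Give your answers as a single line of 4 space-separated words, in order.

Answer: no no yes no

Derivation:
String 1 '{}{{}}{}{}{}{{}{{}}{}}{}{}{}{}{{}}': depth seq [1 0 1 2 1 0 1 0 1 0 1 0 1 2 1 2 3 2 1 2 1 0 1 0 1 0 1 0 1 0 1 2 1 0]
  -> pairs=17 depth=3 groups=11 -> no
String 2 '{{}{{}{}}{}{{}}{}}{}{{}}{}': depth seq [1 2 1 2 3 2 3 2 1 2 1 2 3 2 1 2 1 0 1 0 1 2 1 0 1 0]
  -> pairs=13 depth=3 groups=4 -> no
String 3 '{{{{{{}}}}}{}{}}{}{}{}{}{}{}{}': depth seq [1 2 3 4 5 6 5 4 3 2 1 2 1 2 1 0 1 0 1 0 1 0 1 0 1 0 1 0 1 0]
  -> pairs=15 depth=6 groups=8 -> yes
String 4 '{{}}{}{}{{}{}{}}{{{}}}{{}{}{{}}}': depth seq [1 2 1 0 1 0 1 0 1 2 1 2 1 2 1 0 1 2 3 2 1 0 1 2 1 2 1 2 3 2 1 0]
  -> pairs=16 depth=3 groups=6 -> no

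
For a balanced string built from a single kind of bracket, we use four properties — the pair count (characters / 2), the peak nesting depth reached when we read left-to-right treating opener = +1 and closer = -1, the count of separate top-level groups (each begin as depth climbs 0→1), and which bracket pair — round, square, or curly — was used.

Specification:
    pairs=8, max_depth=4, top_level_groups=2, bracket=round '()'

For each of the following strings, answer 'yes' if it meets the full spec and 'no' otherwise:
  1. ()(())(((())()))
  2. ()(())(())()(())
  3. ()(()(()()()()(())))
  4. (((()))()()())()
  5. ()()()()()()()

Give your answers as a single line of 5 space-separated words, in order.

String 1 '()(())(((())()))': depth seq [1 0 1 2 1 0 1 2 3 4 3 2 3 2 1 0]
  -> pairs=8 depth=4 groups=3 -> no
String 2 '()(())(())()(())': depth seq [1 0 1 2 1 0 1 2 1 0 1 0 1 2 1 0]
  -> pairs=8 depth=2 groups=5 -> no
String 3 '()(()(()()()()(())))': depth seq [1 0 1 2 1 2 3 2 3 2 3 2 3 2 3 4 3 2 1 0]
  -> pairs=10 depth=4 groups=2 -> no
String 4 '(((()))()()())()': depth seq [1 2 3 4 3 2 1 2 1 2 1 2 1 0 1 0]
  -> pairs=8 depth=4 groups=2 -> yes
String 5 '()()()()()()()': depth seq [1 0 1 0 1 0 1 0 1 0 1 0 1 0]
  -> pairs=7 depth=1 groups=7 -> no

Answer: no no no yes no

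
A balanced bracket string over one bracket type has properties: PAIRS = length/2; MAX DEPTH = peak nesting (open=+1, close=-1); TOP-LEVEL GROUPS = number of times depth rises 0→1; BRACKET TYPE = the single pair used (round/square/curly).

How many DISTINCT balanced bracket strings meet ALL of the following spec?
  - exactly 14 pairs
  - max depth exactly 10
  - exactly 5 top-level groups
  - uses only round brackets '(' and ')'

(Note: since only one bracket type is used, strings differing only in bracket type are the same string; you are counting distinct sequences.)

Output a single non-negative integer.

Answer: 5

Derivation:
Spec: pairs=14 depth=10 groups=5
Count(depth <= 10) = 177650
Count(depth <= 9) = 177645
Count(depth == 10) = 177650 - 177645 = 5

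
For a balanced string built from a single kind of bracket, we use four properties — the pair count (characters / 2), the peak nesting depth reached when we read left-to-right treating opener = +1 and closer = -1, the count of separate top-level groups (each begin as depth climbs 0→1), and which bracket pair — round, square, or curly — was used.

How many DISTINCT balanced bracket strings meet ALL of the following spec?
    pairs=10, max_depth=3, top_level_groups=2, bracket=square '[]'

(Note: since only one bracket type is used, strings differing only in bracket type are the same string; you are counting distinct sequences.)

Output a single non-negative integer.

Spec: pairs=10 depth=3 groups=2
Count(depth <= 3) = 704
Count(depth <= 2) = 9
Count(depth == 3) = 704 - 9 = 695

Answer: 695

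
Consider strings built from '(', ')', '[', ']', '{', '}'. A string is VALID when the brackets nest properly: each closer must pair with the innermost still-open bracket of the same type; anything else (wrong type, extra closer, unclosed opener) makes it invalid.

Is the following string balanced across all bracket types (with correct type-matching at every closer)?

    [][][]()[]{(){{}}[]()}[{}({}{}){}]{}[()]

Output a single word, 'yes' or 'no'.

Answer: yes

Derivation:
pos 0: push '['; stack = [
pos 1: ']' matches '['; pop; stack = (empty)
pos 2: push '['; stack = [
pos 3: ']' matches '['; pop; stack = (empty)
pos 4: push '['; stack = [
pos 5: ']' matches '['; pop; stack = (empty)
pos 6: push '('; stack = (
pos 7: ')' matches '('; pop; stack = (empty)
pos 8: push '['; stack = [
pos 9: ']' matches '['; pop; stack = (empty)
pos 10: push '{'; stack = {
pos 11: push '('; stack = {(
pos 12: ')' matches '('; pop; stack = {
pos 13: push '{'; stack = {{
pos 14: push '{'; stack = {{{
pos 15: '}' matches '{'; pop; stack = {{
pos 16: '}' matches '{'; pop; stack = {
pos 17: push '['; stack = {[
pos 18: ']' matches '['; pop; stack = {
pos 19: push '('; stack = {(
pos 20: ')' matches '('; pop; stack = {
pos 21: '}' matches '{'; pop; stack = (empty)
pos 22: push '['; stack = [
pos 23: push '{'; stack = [{
pos 24: '}' matches '{'; pop; stack = [
pos 25: push '('; stack = [(
pos 26: push '{'; stack = [({
pos 27: '}' matches '{'; pop; stack = [(
pos 28: push '{'; stack = [({
pos 29: '}' matches '{'; pop; stack = [(
pos 30: ')' matches '('; pop; stack = [
pos 31: push '{'; stack = [{
pos 32: '}' matches '{'; pop; stack = [
pos 33: ']' matches '['; pop; stack = (empty)
pos 34: push '{'; stack = {
pos 35: '}' matches '{'; pop; stack = (empty)
pos 36: push '['; stack = [
pos 37: push '('; stack = [(
pos 38: ')' matches '('; pop; stack = [
pos 39: ']' matches '['; pop; stack = (empty)
end: stack empty → VALID
Verdict: properly nested → yes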